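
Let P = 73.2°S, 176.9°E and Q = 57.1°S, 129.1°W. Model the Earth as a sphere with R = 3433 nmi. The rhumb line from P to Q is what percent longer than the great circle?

Great circle: σ = 0.4600 rad → d_gc = Rσ = 1579.1 nmi
Rhumb: Δφ = +0.2810, Δλ = +0.9425, Δψ = +0.6929, q = Δφ/Δψ = 0.4055 → d_rh = R√(Δφ²+q²Δλ²) = 1628.6 nmi
Excess = (1628.6 − 1579.1) / 1579.1 = 49.5 / 1579.1 = 3.13% ≈ 3.1%

3.1%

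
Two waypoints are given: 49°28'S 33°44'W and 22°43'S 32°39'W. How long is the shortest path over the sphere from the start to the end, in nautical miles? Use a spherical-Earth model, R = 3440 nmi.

cos σ = sin φ₁ sin φ₂ + cos φ₁ cos φ₂ cos Δλ
      = sin(-49.47°)sin(-22.72°) + cos(-49.47°)cos(-22.72°)cos(1.08°) = 0.8929
σ = 26.764° → d = Rσ = 3440·0.46711 = 1607 nmi

1607 nmi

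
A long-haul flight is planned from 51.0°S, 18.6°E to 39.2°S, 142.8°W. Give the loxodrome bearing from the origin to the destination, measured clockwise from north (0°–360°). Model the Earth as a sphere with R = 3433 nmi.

275.9°

Meridional parts: M(φ₁)=-1.0381, M(φ₂)=-0.7448 → ΔM = +0.2933;  Δλ = -2.8170 rad
tan C = Δλ / ΔM = -9.6032 → C = 275.94°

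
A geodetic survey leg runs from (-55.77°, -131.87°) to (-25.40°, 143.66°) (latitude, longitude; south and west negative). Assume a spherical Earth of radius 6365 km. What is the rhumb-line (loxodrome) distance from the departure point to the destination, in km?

Rhumb course C = atan2(Δλ, Δψ) with Δψ = ln[tan(π/4+φ₂/2)/tan(π/4+φ₁/2)] = +0.7193, Δλ = -1.4743 → C = 296.01°
d = R·|Δφ| / |cos C| = 6365·0.53006 / 0.43849 = 7694 km

7694 km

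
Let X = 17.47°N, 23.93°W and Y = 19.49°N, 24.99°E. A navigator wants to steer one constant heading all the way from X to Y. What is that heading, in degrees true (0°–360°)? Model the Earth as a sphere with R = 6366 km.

Δψ = ln[tan(π/4+φ₂/2)/tan(π/4+φ₁/2)] = +0.0372
Δλ = +0.8538 rad (taken the short way round)
course = atan2(Δλ, Δψ) = 87.51°

87.5°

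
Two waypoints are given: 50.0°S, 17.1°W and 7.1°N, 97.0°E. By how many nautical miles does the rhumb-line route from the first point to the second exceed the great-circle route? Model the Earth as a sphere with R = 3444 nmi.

272 nmi

Great circle: cos σ = sin φ₁ sin φ₂ + cos φ₁ cos φ₂ cos Δλ,  σ = 1.9339 rad → d_gc = 6660.2 nmi
Rhumb line: Δψ = +1.1349, q = Δφ/Δψ = 0.8781, d_rh = R√(Δφ²+q²Δλ²) = 6931.8 nmi
Excess = 6931.8 − 6660.2 = 271.6 ≈ 272 nmi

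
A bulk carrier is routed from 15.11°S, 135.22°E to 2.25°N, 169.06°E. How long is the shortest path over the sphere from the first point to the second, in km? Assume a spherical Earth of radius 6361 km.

cos σ = sin φ₁ sin φ₂ + cos φ₁ cos φ₂ cos Δλ
      = sin(-15.11°)sin(2.25°) + cos(-15.11°)cos(2.25°)cos(33.84°) = 0.7910
σ = 37.718° → d = Rσ = 6361·0.65831 = 4188 km

4188 km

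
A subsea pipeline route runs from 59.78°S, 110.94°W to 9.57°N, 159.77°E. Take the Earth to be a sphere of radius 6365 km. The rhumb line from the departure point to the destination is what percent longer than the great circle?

3.0%

Great circle: σ = 1.7087 rad → d_gc = Rσ = 10876.1 km
Rhumb: Δφ = +1.2104, Δλ = -1.5584, Δψ = +1.4771, q = Δφ/Δψ = 0.8194 → d_rh = R√(Δφ²+q²Δλ²) = 11199.1 km
Excess = (11199.1 − 10876.1) / 10876.1 = 323.0 / 10876.1 = 2.97% ≈ 3.0%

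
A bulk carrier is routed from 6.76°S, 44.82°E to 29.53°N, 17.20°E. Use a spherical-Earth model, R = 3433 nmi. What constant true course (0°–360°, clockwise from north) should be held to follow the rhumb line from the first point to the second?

323.8°

Δψ = ln[tan(π/4+φ₂/2)/tan(π/4+φ₁/2)] = +0.6581
Δλ = -0.4821 rad (taken the short way round)
course = atan2(Δλ, Δψ) = 323.78°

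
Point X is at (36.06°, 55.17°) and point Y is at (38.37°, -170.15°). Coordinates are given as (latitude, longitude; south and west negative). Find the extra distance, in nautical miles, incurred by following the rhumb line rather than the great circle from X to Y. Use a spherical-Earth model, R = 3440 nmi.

Great circle: cos σ = sin φ₁ sin φ₂ + cos φ₁ cos φ₂ cos Δλ,  σ = 1.6512 rad → d_gc = 5680.0 nmi
Rhumb line: Δψ = +0.0506, q = Δφ/Δψ = 0.7963, d_rh = R√(Δφ²+q²Δλ²) = 6440.1 nmi
Excess = 6440.1 − 5680.0 = 760.1 ≈ 760 nmi

760 nmi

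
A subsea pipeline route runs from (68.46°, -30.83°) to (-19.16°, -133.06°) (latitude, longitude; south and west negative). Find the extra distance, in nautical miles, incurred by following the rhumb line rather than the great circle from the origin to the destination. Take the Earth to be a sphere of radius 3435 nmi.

309 nmi

Great circle: cos σ = sin φ₁ sin φ₂ + cos φ₁ cos φ₂ cos Δλ,  σ = 1.9592 rad → d_gc = 6730.0 nmi
Rhumb line: Δψ = -2.0004, q = Δφ/Δψ = 0.7645, d_rh = R√(Δφ²+q²Δλ²) = 7039.0 nmi
Excess = 7039.0 − 6730.0 = 309.0 ≈ 309 nmi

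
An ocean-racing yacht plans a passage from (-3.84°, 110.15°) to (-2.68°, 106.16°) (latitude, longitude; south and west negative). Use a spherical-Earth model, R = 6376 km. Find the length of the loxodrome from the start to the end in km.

Δψ = ln[tan(π/4+φ₂/2)/tan(π/4+φ₁/2)] = +0.0203;  Δφ = +0.0202 rad,  Δλ = -0.0696 rad
q = Δφ/Δψ = 0.9984
d = R·√(Δφ² + q²Δλ²) = 6376·0.07241 = 462 km

462 km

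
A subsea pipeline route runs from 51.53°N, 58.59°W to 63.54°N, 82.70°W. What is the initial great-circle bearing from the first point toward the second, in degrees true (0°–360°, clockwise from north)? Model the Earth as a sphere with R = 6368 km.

322.7°

N = sin Δλ·cos φ₂ = -0.1820;  D = cos φ₁ sin φ₂ − sin φ₁ cos φ₂ cos Δλ = +0.2385
initial course = atan2(N, D) = 322.65°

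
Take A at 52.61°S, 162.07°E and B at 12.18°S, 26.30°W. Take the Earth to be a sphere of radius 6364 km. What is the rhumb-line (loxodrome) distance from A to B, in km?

16112 km

Rhumb course C = atan2(Δλ, Δψ) with Δψ = ln[tan(π/4+φ₂/2)/tan(π/4+φ₁/2)] = +0.8694, Δλ = +2.9955 → C = 73.82°
d = R·|Δφ| / |cos C| = 6364·0.70564 / 0.27872 = 16112 km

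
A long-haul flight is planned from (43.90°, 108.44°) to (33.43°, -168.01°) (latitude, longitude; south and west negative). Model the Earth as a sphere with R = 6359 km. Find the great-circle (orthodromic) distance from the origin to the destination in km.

cos σ = sin φ₁ sin φ₂ + cos φ₁ cos φ₂ cos Δλ
      = sin(43.90°)sin(33.43°) + cos(43.90°)cos(33.43°)cos(83.55°) = 0.4496
σ = 63.285° → d = Rσ = 6359·1.10452 = 7024 km

7024 km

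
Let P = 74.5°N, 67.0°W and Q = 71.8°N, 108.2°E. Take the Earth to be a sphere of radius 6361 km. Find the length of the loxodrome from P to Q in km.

Δψ = ln[tan(π/4+φ₂/2)/tan(π/4+φ₁/2)] = -0.1629;  Δφ = -0.0471 rad,  Δλ = +3.0578 rad
q = Δφ/Δψ = 0.2893
d = R·√(Δφ² + q²Δλ²) = 6361·0.88574 = 5634 km

5634 km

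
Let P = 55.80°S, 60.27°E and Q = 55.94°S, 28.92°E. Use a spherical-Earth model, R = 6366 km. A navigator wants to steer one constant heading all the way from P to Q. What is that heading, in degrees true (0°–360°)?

269.5°

Meridional parts: M(φ₁)=-1.1788, M(φ₂)=-1.1832 → ΔM = -0.0044;  Δλ = -0.5472 rad
tan C = Δλ / ΔM = +125.6400 → C = 269.54°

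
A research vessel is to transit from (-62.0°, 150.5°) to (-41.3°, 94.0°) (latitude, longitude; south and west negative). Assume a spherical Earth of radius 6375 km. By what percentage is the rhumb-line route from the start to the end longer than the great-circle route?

2.7%

Great circle: σ = 0.6803 rad → d_gc = Rσ = 4336.6 km
Rhumb: Δφ = +0.3613, Δλ = -0.9861, Δψ = +0.5962, q = Δφ/Δψ = 0.6060 → d_rh = R√(Δφ²+q²Δλ²) = 4451.7 km
Excess = (4451.7 − 4336.6) / 4336.6 = 115.1 / 4336.6 = 2.654% ≈ 2.7%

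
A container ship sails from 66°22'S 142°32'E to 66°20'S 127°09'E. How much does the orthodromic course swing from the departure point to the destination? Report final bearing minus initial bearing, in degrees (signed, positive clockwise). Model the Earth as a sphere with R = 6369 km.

+14.1°

Initial bearing θ₁ = atan2(sin Δλ cos φ₂, cos φ₁ sin φ₂ − sin φ₁ cos φ₂ cos Δλ) = 263.26°
Final bearing θ₂ = (initial bearing from the destination back to the start) + 180° = 277.36°
Δθ = θ₂ − θ₁ = +14.1°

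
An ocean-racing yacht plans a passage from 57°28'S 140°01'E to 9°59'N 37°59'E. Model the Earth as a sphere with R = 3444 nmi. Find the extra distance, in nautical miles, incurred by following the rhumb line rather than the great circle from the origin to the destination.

Great circle: cos σ = sin φ₁ sin φ₂ + cos φ₁ cos φ₂ cos Δλ,  σ = 1.8303 rad → d_gc = 6303.5 nmi
Rhumb line: Δψ = +1.4069, q = Δφ/Δψ = 0.8368, d_rh = R√(Δφ²+q²Δλ²) = 6540.3 nmi
Excess = 6540.3 − 6303.5 = 236.8 ≈ 237 nmi

237 nmi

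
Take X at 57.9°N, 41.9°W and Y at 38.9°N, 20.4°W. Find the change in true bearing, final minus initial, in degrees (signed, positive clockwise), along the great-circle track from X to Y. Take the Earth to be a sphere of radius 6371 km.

Initial bearing θ₁ = atan2(sin Δλ cos φ₂, cos φ₁ sin φ₂ − sin φ₁ cos φ₂ cos Δλ) = 134.44°
Final bearing θ₂ = (initial bearing from the destination back to the start) + 180° = 150.82°
Δθ = θ₂ − θ₁ = +16.4°

+16.4°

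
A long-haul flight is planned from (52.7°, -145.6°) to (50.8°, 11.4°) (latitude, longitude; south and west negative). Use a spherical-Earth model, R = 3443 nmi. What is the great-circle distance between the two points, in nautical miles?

Haversine: a = sin²(Δφ/2)+cos φ₁ cos φ₂ sin²(Δλ/2) = 0.36805;  σ = 2·atan2(√a,√(1−a))
σ = 74.699° → d = Rσ = 3443·1.30374 = 4489 nmi

4489 nmi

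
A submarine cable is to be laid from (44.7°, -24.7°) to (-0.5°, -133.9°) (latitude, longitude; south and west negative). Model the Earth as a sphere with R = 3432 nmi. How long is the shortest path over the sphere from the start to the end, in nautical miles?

cos σ = sin φ₁ sin φ₂ + cos φ₁ cos φ₂ cos Δλ
      = sin(44.70°)sin(-0.50°) + cos(44.70°)cos(-0.50°)cos(-109.20°) = -0.2399
σ = 103.880° → d = Rσ = 3432·1.81305 = 6222 nmi

6222 nmi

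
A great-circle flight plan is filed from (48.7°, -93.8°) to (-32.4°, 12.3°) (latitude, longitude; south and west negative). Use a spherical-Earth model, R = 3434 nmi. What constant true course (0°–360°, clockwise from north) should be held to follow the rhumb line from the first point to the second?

130.4°

Δψ = ln[tan(π/4+φ₂/2)/tan(π/4+φ₁/2)] = -1.5741
Δλ = +1.8518 rad (taken the short way round)
course = atan2(Δλ, Δψ) = 130.37°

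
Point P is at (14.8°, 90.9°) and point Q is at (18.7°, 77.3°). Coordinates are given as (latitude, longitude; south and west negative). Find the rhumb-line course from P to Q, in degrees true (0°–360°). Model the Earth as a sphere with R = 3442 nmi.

286.7°

Meridional parts: M(φ₁)=+0.2612, M(φ₂)=+0.3323 → ΔM = +0.0711;  Δλ = -0.2374 rad
tan C = Δλ / ΔM = -3.3385 → C = 286.68°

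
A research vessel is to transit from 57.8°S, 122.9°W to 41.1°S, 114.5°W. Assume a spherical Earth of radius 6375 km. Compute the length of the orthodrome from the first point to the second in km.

1951 km

cos σ = sin φ₁ sin φ₂ + cos φ₁ cos φ₂ cos Δλ
      = sin(-57.80°)sin(-41.10°) + cos(-57.80°)cos(-41.10°)cos(8.40°) = 0.9535
σ = 17.538° → d = Rσ = 6375·0.30610 = 1951 km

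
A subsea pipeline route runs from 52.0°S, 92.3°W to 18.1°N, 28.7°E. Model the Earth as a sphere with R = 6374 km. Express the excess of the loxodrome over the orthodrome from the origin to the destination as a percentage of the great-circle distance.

Great circle: σ = 2.1486 rad → d_gc = Rσ = 13695.4 km
Rhumb: Δφ = +1.2235, Δλ = +2.1118, Δψ = +1.3875, q = Δφ/Δψ = 0.8818 → d_rh = R√(Δφ²+q²Δλ²) = 14202.6 km
Excess = (14202.6 − 13695.4) / 13695.4 = 507.2 / 13695.4 = 3.70% ≈ 3.7%

3.7%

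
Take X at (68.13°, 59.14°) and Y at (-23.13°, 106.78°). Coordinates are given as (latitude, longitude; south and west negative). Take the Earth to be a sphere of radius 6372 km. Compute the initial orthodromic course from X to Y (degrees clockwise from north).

136.7°

N = sin Δλ·cos φ₂ = +0.6795;  D = cos φ₁ sin φ₂ − sin φ₁ cos φ₂ cos Δλ = -0.7214
initial course = atan2(N, D) = 136.71°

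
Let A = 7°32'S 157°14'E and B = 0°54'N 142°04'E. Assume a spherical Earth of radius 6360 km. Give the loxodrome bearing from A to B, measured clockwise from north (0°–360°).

Δψ = ln[tan(π/4+φ₂/2)/tan(π/4+φ₁/2)] = +0.1476
Δλ = -0.2647 rad (taken the short way round)
course = atan2(Δλ, Δψ) = 299.14°

299.1°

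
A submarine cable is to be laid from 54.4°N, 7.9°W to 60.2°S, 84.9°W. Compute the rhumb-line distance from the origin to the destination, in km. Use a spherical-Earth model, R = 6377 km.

14534 km

Δψ = ln[tan(π/4+φ₂/2)/tan(π/4+φ₁/2)] = -2.4601;  Δφ = -2.0001 rad,  Δλ = -1.3439 rad
q = Δφ/Δψ = 0.8130
d = R·√(Δφ² + q²Δλ²) = 6377·2.27914 = 14534 km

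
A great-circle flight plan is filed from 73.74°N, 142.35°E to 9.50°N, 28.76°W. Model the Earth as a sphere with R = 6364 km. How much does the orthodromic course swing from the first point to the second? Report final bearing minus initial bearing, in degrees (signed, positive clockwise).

-168.7°

At departure: θ₁ = atan2(sin Δλ cos φ₂, cos φ₁ sin φ₂ − sin φ₁ cos φ₂ cos Δλ) = 351.17°
At arrival: θ₂ = atan2(sin Δλ cos φ₁, −cos φ₂ sin φ₁ + sin φ₂ cos φ₁ cos Δλ) = 182.50°
Δθ = θ₂ − θ₁ = -168.7°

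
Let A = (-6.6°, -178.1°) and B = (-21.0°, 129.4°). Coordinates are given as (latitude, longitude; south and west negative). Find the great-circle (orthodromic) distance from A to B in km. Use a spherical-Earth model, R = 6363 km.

cos σ = sin φ₁ sin φ₂ + cos φ₁ cos φ₂ cos Δλ
      = sin(-6.60°)sin(-21.00°) + cos(-6.60°)cos(-21.00°)cos(-52.50°) = 0.6058
σ = 52.717° → d = Rσ = 6363·0.92009 = 5855 km

5855 km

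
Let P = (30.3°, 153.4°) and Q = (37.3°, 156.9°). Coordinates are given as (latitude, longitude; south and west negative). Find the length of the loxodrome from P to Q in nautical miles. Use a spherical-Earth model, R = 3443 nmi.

Rhumb course C = atan2(Δλ, Δψ) with Δψ = ln[tan(π/4+φ₂/2)/tan(π/4+φ₁/2)] = +0.1472, Δλ = +0.0611 → C = 22.54°
d = R·|Δφ| / |cos C| = 3443·0.12217 / 0.92362 = 455 nmi

455 nmi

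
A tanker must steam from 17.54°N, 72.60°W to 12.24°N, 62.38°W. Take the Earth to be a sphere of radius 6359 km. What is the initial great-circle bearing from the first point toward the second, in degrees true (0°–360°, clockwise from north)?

θ = atan2( sin Δλ·cos φ₂ ,  cos φ₁ sin φ₂ − sin φ₁ cos φ₂ cos Δλ )
  = atan2(+0.1734, -0.0877) = 116.83°

116.8°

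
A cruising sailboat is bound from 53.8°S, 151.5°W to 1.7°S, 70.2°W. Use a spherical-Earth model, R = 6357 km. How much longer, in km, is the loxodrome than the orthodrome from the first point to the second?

Great circle: cos σ = sin φ₁ sin φ₂ + cos φ₁ cos φ₂ cos Δλ,  σ = 1.4573 rad → d_gc = 9264.2 km
Rhumb line: Δψ = +1.0886, q = Δφ/Δψ = 0.8353, d_rh = R√(Δφ²+q²Δλ²) = 9496.8 km
Excess = 9496.8 − 9264.2 = 232.6 ≈ 233 km

233 km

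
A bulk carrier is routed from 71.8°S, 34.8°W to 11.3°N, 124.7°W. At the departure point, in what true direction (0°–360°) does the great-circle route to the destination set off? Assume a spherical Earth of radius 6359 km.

N = sin Δλ·cos φ₂ = -0.9806;  D = cos φ₁ sin φ₂ − sin φ₁ cos φ₂ cos Δλ = +0.0628
initial course = atan2(N, D) = 273.67°

273.7°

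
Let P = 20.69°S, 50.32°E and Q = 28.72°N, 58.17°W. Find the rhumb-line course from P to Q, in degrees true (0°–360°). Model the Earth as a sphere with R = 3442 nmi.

295.2°

Meridional parts: M(φ₁)=-0.3692, M(φ₂)=+0.5237 → ΔM = +0.8929;  Δλ = -1.8935 rad
tan C = Δλ / ΔM = -2.1206 → C = 295.25°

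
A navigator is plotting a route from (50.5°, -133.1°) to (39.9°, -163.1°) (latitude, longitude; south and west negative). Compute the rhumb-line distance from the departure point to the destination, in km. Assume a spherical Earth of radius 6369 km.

2620 km

Rhumb course C = atan2(Δλ, Δψ) with Δψ = ln[tan(π/4+φ₂/2)/tan(π/4+φ₁/2)] = -0.2637, Δλ = -0.5236 → C = 243.27°
d = R·|Δφ| / |cos C| = 6369·0.18500 / 0.44980 = 2620 km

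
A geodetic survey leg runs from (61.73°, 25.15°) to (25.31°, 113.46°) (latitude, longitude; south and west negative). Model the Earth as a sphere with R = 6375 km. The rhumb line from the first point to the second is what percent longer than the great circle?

5.7%

Great circle: σ = 1.1711 rad → d_gc = Rσ = 7465.7 km
Rhumb: Δφ = -0.6356, Δλ = +1.5413, Δψ = -0.9221, q = Δφ/Δψ = 0.6893 → d_rh = R√(Δφ²+q²Δλ²) = 7892.8 km
Excess = (7892.8 − 7465.7) / 7465.7 = 427.1 / 7465.7 = 5.72% ≈ 5.7%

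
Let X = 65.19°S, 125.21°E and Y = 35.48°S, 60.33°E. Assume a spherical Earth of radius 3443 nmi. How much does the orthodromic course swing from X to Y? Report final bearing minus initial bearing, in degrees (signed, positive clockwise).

At departure: θ₁ = atan2(sin Δλ cos φ₂, cos φ₁ sin φ₂ − sin φ₁ cos φ₂ cos Δλ) = 275.44°
At arrival: θ₂ = atan2(sin Δλ cos φ₁, −cos φ₂ sin φ₁ + sin φ₂ cos φ₁ cos Δλ) = 329.14°
Δθ = θ₂ − θ₁ = +53.7°

+53.7°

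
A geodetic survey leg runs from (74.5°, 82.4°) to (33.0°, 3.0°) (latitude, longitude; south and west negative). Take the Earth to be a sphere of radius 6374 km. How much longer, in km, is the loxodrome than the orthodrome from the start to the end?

357 km

Great circle: cos σ = sin φ₁ sin φ₂ + cos φ₁ cos φ₂ cos Δλ,  σ = 0.9691 rad → d_gc = 6176.9 km
Rhumb line: Δψ = -1.3837, q = Δφ/Δψ = 0.5235, d_rh = R√(Δφ²+q²Δλ²) = 6534.1 km
Excess = 6534.1 − 6176.9 = 357.2 ≈ 357 km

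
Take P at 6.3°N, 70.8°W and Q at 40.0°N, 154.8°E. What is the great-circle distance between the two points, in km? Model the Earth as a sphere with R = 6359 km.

13044 km

Haversine: a = sin²(Δφ/2)+cos φ₁ cos φ₂ sin²(Δλ/2) = 0.73110;  σ = 2·atan2(√a,√(1−a))
σ = 117.529° → d = Rσ = 6359·2.05127 = 13044 km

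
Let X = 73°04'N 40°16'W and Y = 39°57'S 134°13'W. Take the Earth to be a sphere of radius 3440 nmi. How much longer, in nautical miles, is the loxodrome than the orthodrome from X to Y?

Great circle: cos σ = sin φ₁ sin φ₂ + cos φ₁ cos φ₂ cos Δλ,  σ = 2.2519 rad → d_gc = 7746.6 nmi
Rhumb line: Δψ = -2.6665, q = Δφ/Δψ = 0.7397, d_rh = R√(Δφ²+q²Δλ²) = 7965.7 nmi
Excess = 7965.7 − 7746.6 = 219.1 ≈ 219 nmi

219 nmi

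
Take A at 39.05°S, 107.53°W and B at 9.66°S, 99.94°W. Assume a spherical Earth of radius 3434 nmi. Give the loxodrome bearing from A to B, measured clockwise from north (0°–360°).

Meridional parts: M(φ₁)=-0.7414, M(φ₂)=-0.1694 → ΔM = +0.5720;  Δλ = +0.1325 rad
tan C = Δλ / ΔM = +0.2316 → C = 13.04°

13.0°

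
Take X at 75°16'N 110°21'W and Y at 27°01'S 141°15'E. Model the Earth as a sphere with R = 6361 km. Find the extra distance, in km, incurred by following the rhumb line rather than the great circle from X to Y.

Great circle: cos σ = sin φ₁ sin φ₂ + cos φ₁ cos φ₂ cos Δλ,  σ = 2.1069 rad → d_gc = 13402.3 km
Rhumb line: Δψ = -2.5358, q = Δφ/Δψ = 0.7040, d_rh = R√(Δφ²+q²Δλ²) = 14167.9 km
Excess = 14167.9 − 13402.3 = 765.6 ≈ 766 km

766 km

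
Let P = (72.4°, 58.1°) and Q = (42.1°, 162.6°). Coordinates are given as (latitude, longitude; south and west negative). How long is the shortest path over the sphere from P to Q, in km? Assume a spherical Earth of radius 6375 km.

6047 km

cos σ = sin φ₁ sin φ₂ + cos φ₁ cos φ₂ cos Δλ
      = sin(72.40°)sin(42.10°) + cos(72.40°)cos(42.10°)cos(104.50°) = 0.5829
σ = 54.347° → d = Rσ = 6375·0.94854 = 6047 km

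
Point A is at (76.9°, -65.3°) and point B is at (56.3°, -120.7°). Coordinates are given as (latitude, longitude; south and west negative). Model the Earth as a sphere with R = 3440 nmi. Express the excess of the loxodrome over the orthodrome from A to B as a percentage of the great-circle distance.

3.3%

Great circle: σ = 0.4913 rad → d_gc = Rσ = 1690.1 nmi
Rhumb: Δφ = -0.3595, Δλ = -0.9669, Δψ = -0.9699, q = Δφ/Δψ = 0.3707 → d_rh = R√(Δφ²+q²Δλ²) = 1746.4 nmi
Excess = (1746.4 − 1690.1) / 1690.1 = 56.3 / 1690.1 = 3.33% ≈ 3.3%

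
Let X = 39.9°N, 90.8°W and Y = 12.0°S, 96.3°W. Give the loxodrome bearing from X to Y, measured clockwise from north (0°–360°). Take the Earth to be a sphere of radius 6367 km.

Δψ = ln[tan(π/4+φ₂/2)/tan(π/4+φ₁/2)] = -0.9716
Δλ = -0.0960 rad (taken the short way round)
course = atan2(Δλ, Δψ) = 185.64°

185.6°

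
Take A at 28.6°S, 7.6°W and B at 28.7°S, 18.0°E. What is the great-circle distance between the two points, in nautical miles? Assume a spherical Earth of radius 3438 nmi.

cos σ = sin φ₁ sin φ₂ + cos φ₁ cos φ₂ cos Δλ
      = sin(-28.60°)sin(-28.70°) + cos(-28.60°)cos(-28.70°)cos(25.60°) = 0.9244
σ = 22.422° → d = Rσ = 3438·0.39134 = 1345 nmi

1345 nmi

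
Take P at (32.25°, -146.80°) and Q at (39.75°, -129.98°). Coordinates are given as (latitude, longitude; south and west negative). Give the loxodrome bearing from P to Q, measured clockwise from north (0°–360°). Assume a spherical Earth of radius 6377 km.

61.1°

Δψ = ln[tan(π/4+φ₂/2)/tan(π/4+φ₁/2)] = +0.1620
Δλ = +0.2936 rad (taken the short way round)
course = atan2(Δλ, Δψ) = 61.10°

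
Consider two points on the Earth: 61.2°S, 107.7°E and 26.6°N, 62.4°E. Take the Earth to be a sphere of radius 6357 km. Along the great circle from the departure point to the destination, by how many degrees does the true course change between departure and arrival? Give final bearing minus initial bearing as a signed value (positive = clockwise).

+19.5°

Initial bearing θ₁ = atan2(sin Δλ cos φ₂, cos φ₁ sin φ₂ − sin φ₁ cos φ₂ cos Δλ) = 320.35°
Final bearing θ₂ = (initial bearing from the destination back to the start) + 180° = 339.89°
Δθ = θ₂ − θ₁ = +19.5°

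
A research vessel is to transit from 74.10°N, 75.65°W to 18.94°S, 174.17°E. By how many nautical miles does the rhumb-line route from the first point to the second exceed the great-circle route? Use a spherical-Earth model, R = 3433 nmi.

448 nmi

Great circle: cos σ = sin φ₁ sin φ₂ + cos φ₁ cos φ₂ cos Δλ,  σ = 1.9840 rad → d_gc = 6811.1 nmi
Rhumb line: Δψ = -2.3054, q = Δφ/Δψ = 0.7044, d_rh = R√(Δφ²+q²Δλ²) = 7259.5 nmi
Excess = 7259.5 − 6811.1 = 448.4 ≈ 448 nmi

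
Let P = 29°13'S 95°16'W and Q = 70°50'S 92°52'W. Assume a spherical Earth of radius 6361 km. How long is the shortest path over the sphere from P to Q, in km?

Haversine: a = sin²(Δφ/2)+cos φ₁ cos φ₂ sin²(Δλ/2) = 0.12632;  σ = 2·atan2(√a,√(1−a))
σ = 41.638° → d = Rσ = 6361·0.72673 = 4623 km

4623 km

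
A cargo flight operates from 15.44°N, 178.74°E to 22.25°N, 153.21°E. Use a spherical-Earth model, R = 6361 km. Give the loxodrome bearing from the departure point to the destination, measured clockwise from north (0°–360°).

285.8°

Δψ = ln[tan(π/4+φ₂/2)/tan(π/4+φ₁/2)] = +0.1257
Δλ = -0.4456 rad (taken the short way round)
course = atan2(Δλ, Δψ) = 285.75°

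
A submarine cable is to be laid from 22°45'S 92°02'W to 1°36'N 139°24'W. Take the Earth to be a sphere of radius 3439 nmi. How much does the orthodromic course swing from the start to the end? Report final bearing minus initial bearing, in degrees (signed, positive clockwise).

At departure: θ₁ = atan2(sin Δλ cos φ₂, cos φ₁ sin φ₂ − sin φ₁ cos φ₂ cos Δλ) = 291.36°
At arrival: θ₂ = atan2(sin Δλ cos φ₁, −cos φ₂ sin φ₁ + sin φ₂ cos φ₁ cos Δλ) = 300.77°
Δθ = θ₂ − θ₁ = +9.4°

+9.4°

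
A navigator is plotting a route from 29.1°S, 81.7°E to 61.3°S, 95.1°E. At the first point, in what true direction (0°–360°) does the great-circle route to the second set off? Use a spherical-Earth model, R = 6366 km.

N = sin Δλ·cos φ₂ = +0.1113;  D = cos φ₁ sin φ₂ − sin φ₁ cos φ₂ cos Δλ = -0.5392
initial course = atan2(N, D) = 168.34°

168.3°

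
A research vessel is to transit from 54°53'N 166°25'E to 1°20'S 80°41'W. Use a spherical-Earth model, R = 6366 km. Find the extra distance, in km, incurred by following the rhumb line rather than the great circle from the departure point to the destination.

643 km

Great circle: cos σ = sin φ₁ sin φ₂ + cos φ₁ cos φ₂ cos Δλ,  σ = 1.8161 rad → d_gc = 11561.0 km
Rhumb line: Δψ = -1.1740, q = Δφ/Δψ = 0.8358, d_rh = R√(Δφ²+q²Δλ²) = 12203.6 km
Excess = 12203.6 − 11561.0 = 642.6 ≈ 643 km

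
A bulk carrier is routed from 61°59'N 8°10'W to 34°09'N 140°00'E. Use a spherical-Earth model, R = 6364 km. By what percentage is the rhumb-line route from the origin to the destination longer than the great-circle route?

Great circle: σ = 1.4047 rad → d_gc = Rσ = 8939.6 km
Rhumb: Δφ = -0.4858, Δλ = +2.5860, Δψ = -0.7535, q = Δφ/Δψ = 0.6447 → d_rh = R√(Δφ²+q²Δλ²) = 11050.6 km
Excess = (11050.6 − 8939.6) / 8939.6 = 2111.0 / 8939.6 = 23.61% ≈ 23.6%

23.6%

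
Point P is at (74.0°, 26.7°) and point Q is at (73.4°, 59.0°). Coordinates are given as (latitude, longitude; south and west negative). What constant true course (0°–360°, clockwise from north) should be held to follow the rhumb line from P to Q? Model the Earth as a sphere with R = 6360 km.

93.8°

Meridional parts: M(φ₁)=+1.9623, M(φ₂)=+1.9249 → ΔM = -0.0373;  Δλ = +0.5637 rad
tan C = Δλ / ΔM = -15.1075 → C = 93.79°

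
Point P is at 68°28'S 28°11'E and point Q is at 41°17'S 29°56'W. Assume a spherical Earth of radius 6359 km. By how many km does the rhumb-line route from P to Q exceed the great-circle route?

137 km

Great circle: cos σ = sin φ₁ sin φ₂ + cos φ₁ cos φ₂ cos Δλ,  σ = 0.7084 rad → d_gc = 4504.6 km
Rhumb line: Δψ = +0.8675, q = Δφ/Δψ = 0.5469, d_rh = R√(Δφ²+q²Δλ²) = 4641.8 km
Excess = 4641.8 − 4504.6 = 137.2 ≈ 137 km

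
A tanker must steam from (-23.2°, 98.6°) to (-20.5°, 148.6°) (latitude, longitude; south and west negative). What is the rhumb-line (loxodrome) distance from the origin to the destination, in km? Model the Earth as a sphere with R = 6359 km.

5159 km

Rhumb course C = atan2(Δλ, Δψ) with Δψ = ln[tan(π/4+φ₂/2)/tan(π/4+φ₁/2)] = +0.0508, Δλ = +0.8727 → C = 86.67°
d = R·|Δφ| / |cos C| = 6359·0.04712 / 0.05809 = 5159 km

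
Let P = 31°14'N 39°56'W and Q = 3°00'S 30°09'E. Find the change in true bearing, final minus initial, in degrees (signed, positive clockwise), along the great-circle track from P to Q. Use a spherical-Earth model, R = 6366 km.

+20.3°

At departure: θ₁ = atan2(sin Δλ cos φ₂, cos φ₁ sin φ₂ − sin φ₁ cos φ₂ cos Δλ) = 103.25°
At arrival: θ₂ = atan2(sin Δλ cos φ₁, −cos φ₂ sin φ₁ + sin φ₂ cos φ₁ cos Δλ) = 123.55°
Δθ = θ₂ − θ₁ = +20.3°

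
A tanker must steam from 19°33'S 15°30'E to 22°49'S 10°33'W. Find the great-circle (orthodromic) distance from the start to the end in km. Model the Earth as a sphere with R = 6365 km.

2719 km

Haversine: a = sin²(Δφ/2)+cos φ₁ cos φ₂ sin²(Δλ/2) = 0.04493;  σ = 2·atan2(√a,√(1−a))
σ = 24.476° → d = Rσ = 6365·0.42719 = 2719 km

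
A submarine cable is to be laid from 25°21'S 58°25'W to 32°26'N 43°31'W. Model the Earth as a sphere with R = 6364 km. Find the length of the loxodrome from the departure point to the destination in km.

6610 km

Rhumb course C = atan2(Δλ, Δψ) with Δψ = ln[tan(π/4+φ₂/2)/tan(π/4+φ₁/2)] = +1.0566, Δλ = +0.2601 → C = 13.83°
d = R·|Δφ| / |cos C| = 6364·1.00851 / 0.97102 = 6610 km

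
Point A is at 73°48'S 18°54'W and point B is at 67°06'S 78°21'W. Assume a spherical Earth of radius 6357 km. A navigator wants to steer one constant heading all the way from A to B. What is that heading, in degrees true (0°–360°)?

Δψ = ln[tan(π/4+φ₂/2)/tan(π/4+φ₁/2)] = +0.3529
Δλ = -1.0376 rad (taken the short way round)
course = atan2(Δλ, Δψ) = 288.78°

288.8°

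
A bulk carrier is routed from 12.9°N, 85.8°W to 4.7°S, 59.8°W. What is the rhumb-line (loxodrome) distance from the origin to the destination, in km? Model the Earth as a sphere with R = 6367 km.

Δψ = ln[tan(π/4+φ₂/2)/tan(π/4+φ₁/2)] = -0.3092;  Δφ = -0.3072 rad,  Δλ = +0.4538 rad
q = Δφ/Δψ = 0.9935
d = R·√(Δφ² + q²Δλ²) = 6367·0.54553 = 3473 km

3473 km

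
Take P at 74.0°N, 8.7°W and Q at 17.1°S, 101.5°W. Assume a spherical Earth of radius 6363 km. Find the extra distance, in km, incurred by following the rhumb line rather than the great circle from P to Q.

Great circle: cos σ = sin φ₁ sin φ₂ + cos φ₁ cos φ₂ cos Δλ,  σ = 1.8708 rad → d_gc = 11903.9 km
Rhumb line: Δψ = -2.2652, q = Δφ/Δψ = 0.7019, d_rh = R√(Δφ²+q²Δλ²) = 12437.2 km
Excess = 12437.2 − 11903.9 = 533.3 ≈ 533 km

533 km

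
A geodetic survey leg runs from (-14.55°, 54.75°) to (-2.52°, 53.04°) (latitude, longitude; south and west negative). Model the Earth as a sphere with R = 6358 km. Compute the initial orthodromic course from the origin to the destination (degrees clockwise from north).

θ = atan2( sin Δλ·cos φ₂ ,  cos φ₁ sin φ₂ − sin φ₁ cos φ₂ cos Δλ )
  = atan2(-0.0298, +0.2083) = 351.86°

351.9°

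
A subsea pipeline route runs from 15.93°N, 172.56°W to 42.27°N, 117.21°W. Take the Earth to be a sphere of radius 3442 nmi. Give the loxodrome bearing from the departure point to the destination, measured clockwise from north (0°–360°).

61.1°

Meridional parts: M(φ₁)=+0.2817, M(φ₂)=+0.8155 → ΔM = +0.5338;  Δλ = +0.9660 rad
tan C = Δλ / ΔM = +1.8096 → C = 61.07°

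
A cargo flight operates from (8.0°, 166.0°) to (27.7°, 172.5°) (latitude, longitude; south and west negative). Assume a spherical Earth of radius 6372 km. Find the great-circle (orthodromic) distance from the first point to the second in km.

cos σ = sin φ₁ sin φ₂ + cos φ₁ cos φ₂ cos Δλ
      = sin(8.00°)sin(27.70°) + cos(8.00°)cos(27.70°)cos(6.50°) = 0.9358
σ = 20.637° → d = Rσ = 6372·0.36018 = 2295 km

2295 km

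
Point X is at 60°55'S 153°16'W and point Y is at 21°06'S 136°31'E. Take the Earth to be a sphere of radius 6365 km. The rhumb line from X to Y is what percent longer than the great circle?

Great circle: σ = 1.0837 rad → d_gc = Rσ = 6897.5 km
Rhumb: Δφ = +0.6949, Δλ = -1.2255, Δψ = +0.9725, q = Δφ/Δψ = 0.7146 → d_rh = R√(Δφ²+q²Δλ²) = 7115.7 km
Excess = (7115.7 − 6897.5) / 6897.5 = 218.2 / 6897.5 = 3.16% ≈ 3.2%

3.2%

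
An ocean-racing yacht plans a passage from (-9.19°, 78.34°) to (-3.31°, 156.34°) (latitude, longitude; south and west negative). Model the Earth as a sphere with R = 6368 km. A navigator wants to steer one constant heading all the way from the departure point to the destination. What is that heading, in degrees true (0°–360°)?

Δψ = ln[tan(π/4+φ₂/2)/tan(π/4+φ₁/2)] = +0.1033
Δλ = +1.3614 rad (taken the short way round)
course = atan2(Δλ, Δψ) = 85.66°

85.7°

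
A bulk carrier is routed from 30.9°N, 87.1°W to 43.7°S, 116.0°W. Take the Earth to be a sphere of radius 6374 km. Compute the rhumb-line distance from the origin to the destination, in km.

8809 km

Δψ = ln[tan(π/4+φ₂/2)/tan(π/4+φ₁/2)] = -1.4172;  Δφ = -1.3020 rad,  Δλ = -0.5044 rad
q = Δφ/Δψ = 0.9187
d = R·√(Δφ² + q²Δλ²) = 6374·1.38203 = 8809 km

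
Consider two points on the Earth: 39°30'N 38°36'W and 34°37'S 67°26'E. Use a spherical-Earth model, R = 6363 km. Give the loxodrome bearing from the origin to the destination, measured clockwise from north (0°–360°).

127.0°

Meridional parts: M(φ₁)=+0.7516, M(φ₂)=-0.6447 → ΔM = -1.3962;  Δλ = +1.8506 rad
tan C = Δλ / ΔM = -1.3254 → C = 127.03°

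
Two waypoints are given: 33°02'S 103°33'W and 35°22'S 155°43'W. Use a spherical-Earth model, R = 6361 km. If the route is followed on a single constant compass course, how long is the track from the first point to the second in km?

Δψ = ln[tan(π/4+φ₂/2)/tan(π/4+φ₁/2)] = -0.0492;  Δφ = -0.0407 rad,  Δλ = -0.9105 rad
q = Δφ/Δψ = 0.8270
d = R·√(Δφ² + q²Δλ²) = 6361·0.75404 = 4796 km

4796 km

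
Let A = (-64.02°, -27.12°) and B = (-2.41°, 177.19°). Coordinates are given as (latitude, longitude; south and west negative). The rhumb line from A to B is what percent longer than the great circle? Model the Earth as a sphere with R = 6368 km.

19.4%

Great circle: σ = 1.9402 rad → d_gc = Rσ = 12355.2 km
Rhumb: Δφ = +1.0753, Δλ = -2.7173, Δψ = +1.4246, q = Δφ/Δψ = 0.7548 → d_rh = R√(Δφ²+q²Δλ²) = 14746.9 km
Excess = (14746.9 − 12355.2) / 12355.2 = 2391.7 / 12355.2 = 19.36% ≈ 19.4%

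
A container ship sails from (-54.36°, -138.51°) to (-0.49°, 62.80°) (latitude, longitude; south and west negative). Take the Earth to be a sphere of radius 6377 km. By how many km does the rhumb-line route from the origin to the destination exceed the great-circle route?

Great circle: cos σ = sin φ₁ sin φ₂ + cos φ₁ cos φ₂ cos Δλ,  σ = 2.1363 rad → d_gc = 13623.5 km
Rhumb line: Δψ = +1.1264, q = Δφ/Δψ = 0.8347, d_rh = R√(Δφ²+q²Δλ²) = 15915.7 km
Excess = 15915.7 − 13623.5 = 2292.2 ≈ 2292 km

2292 km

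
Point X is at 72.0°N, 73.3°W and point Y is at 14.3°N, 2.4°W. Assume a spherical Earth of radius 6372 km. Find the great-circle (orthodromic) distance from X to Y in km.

cos σ = sin φ₁ sin φ₂ + cos φ₁ cos φ₂ cos Δλ
      = sin(72.00°)sin(14.30°) + cos(72.00°)cos(14.30°)cos(70.90°) = 0.3329
σ = 70.556° → d = Rσ = 6372·1.23143 = 7847 km

7847 km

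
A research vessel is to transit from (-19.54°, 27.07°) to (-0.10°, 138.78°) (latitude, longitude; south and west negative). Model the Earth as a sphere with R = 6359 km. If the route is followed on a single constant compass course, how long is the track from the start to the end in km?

12344 km

Δψ = ln[tan(π/4+φ₂/2)/tan(π/4+φ₁/2)] = +0.3461;  Δφ = +0.3393 rad,  Δλ = +1.9497 rad
q = Δφ/Δψ = 0.9803
d = R·√(Δφ² + q²Δλ²) = 6359·1.94123 = 12344 km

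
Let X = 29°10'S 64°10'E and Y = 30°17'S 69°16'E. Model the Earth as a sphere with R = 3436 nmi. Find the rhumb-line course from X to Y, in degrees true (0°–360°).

Meridional parts: M(φ₁)=-0.5326, M(φ₂)=-0.5550 → ΔM = -0.0224;  Δλ = +0.0890 rad
tan C = Δλ / ΔM = -3.9661 → C = 104.15°

104.2°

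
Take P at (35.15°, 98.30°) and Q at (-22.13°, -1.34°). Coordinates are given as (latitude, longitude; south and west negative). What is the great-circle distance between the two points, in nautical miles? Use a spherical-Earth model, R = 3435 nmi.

cos σ = sin φ₁ sin φ₂ + cos φ₁ cos φ₂ cos Δλ
      = sin(35.15°)sin(-22.13°) + cos(35.15°)cos(-22.13°)cos(-99.64°) = -0.3437
σ = 110.103° → d = Rσ = 3435·1.92166 = 6601 nmi

6601 nmi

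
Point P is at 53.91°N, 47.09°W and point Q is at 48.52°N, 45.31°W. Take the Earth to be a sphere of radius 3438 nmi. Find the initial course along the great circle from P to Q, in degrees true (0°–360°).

167.6°

θ = atan2( sin Δλ·cos φ₂ ,  cos φ₁ sin φ₂ − sin φ₁ cos φ₂ cos Δλ )
  = atan2(+0.0206, -0.0937) = 167.61°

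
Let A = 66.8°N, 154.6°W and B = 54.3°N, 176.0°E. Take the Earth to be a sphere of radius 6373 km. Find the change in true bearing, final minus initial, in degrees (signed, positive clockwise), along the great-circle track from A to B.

Initial bearing θ₁ = atan2(sin Δλ cos φ₂, cos φ₁ sin φ₂ − sin φ₁ cos φ₂ cos Δλ) = 242.78°
Final bearing θ₂ = (initial bearing from the destination back to the start) + 180° = 216.89°
Δθ = θ₂ − θ₁ = -25.9°

-25.9°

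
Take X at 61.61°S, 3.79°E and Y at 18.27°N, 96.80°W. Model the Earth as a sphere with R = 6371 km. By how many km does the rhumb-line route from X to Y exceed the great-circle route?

Great circle: cos σ = sin φ₁ sin φ₂ + cos φ₁ cos φ₂ cos Δλ,  σ = 1.9377 rad → d_gc = 12345.4 km
Rhumb line: Δψ = +1.6990, q = Δφ/Δψ = 0.8206, d_rh = R√(Δφ²+q²Δλ²) = 12772.5 km
Excess = 12772.5 − 12345.4 = 427.1 ≈ 427 km

427 km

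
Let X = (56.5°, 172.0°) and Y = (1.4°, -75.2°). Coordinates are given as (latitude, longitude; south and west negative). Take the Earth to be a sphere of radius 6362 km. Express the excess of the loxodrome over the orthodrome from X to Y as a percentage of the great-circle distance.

Great circle: σ = 1.7655 rad → d_gc = Rσ = 11231.9 km
Rhumb: Δφ = -0.9617, Δλ = +1.9687, Δψ = -1.1763, q = Δφ/Δψ = 0.8175 → d_rh = R√(Δφ²+q²Δλ²) = 11928.2 km
Excess = (11928.2 − 11231.9) / 11231.9 = 696.3 / 11231.9 = 6.20% ≈ 6.2%

6.2%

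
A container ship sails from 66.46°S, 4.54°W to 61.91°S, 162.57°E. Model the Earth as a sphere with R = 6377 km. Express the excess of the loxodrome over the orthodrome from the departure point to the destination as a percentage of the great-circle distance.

41.8%

Great circle: σ = 0.8951 rad → d_gc = Rσ = 5707.8 km
Rhumb: Δφ = +0.0794, Δλ = +2.9166, Δψ = +0.1828, q = Δφ/Δψ = 0.4344 → d_rh = R√(Δφ²+q²Δλ²) = 8094.9 km
Excess = (8094.9 − 5707.8) / 5707.8 = 2387.1 / 5707.8 = 41.82% ≈ 41.8%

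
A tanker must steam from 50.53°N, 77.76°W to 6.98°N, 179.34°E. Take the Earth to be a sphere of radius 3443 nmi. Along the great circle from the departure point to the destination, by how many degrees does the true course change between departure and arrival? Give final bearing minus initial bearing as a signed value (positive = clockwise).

-66.1°

At departure: θ₁ = atan2(sin Δλ cos φ₂, cos φ₁ sin φ₂ − sin φ₁ cos φ₂ cos Δλ) = 284.39°
At arrival: θ₂ = atan2(sin Δλ cos φ₁, −cos φ₂ sin φ₁ + sin φ₂ cos φ₁ cos Δλ) = 218.34°
Δθ = θ₂ − θ₁ = -66.1°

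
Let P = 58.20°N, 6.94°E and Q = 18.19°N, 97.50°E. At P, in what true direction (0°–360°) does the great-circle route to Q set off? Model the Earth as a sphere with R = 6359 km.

θ = atan2( sin Δλ·cos φ₂ ,  cos φ₁ sin φ₂ − sin φ₁ cos φ₂ cos Δλ )
  = atan2(+0.9500, +0.1724) = 79.71°

79.7°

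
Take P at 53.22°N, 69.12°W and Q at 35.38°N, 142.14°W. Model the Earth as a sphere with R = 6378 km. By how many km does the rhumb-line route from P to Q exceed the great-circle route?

218 km

Great circle: cos σ = sin φ₁ sin φ₂ + cos φ₁ cos φ₂ cos Δλ,  σ = 0.9194 rad → d_gc = 5863.9 km
Rhumb line: Δψ = -0.4403, q = Δφ/Δψ = 0.7072, d_rh = R√(Δφ²+q²Δλ²) = 6081.8 km
Excess = 6081.8 − 5863.9 = 217.9 ≈ 218 km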